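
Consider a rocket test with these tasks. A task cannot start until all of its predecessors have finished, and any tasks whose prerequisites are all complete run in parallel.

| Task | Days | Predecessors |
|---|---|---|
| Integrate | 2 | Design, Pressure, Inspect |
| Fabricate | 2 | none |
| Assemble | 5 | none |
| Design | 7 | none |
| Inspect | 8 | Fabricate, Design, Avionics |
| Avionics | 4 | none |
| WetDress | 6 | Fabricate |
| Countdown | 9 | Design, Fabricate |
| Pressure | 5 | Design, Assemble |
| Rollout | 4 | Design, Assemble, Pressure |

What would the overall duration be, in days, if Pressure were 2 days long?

Actual critical path: Design→Inspect→Integrate = 7+8+2 = 17 ⇒ 17 days.
Pressure is off the critical path — its longest chain is 16 days, giving 1 of slack.
The critical path is still Design→Inspect→Integrate; finish is now 17 days.

17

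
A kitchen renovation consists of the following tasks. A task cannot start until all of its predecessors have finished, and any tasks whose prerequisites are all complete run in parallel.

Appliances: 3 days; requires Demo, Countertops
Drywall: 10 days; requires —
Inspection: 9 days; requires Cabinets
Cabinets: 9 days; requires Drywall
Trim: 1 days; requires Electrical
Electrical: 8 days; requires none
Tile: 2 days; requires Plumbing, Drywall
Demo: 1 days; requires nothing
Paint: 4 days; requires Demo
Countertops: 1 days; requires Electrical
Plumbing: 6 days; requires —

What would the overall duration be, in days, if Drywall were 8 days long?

26

As given, the longest chain is Drywall→Cabinets→Inspection = 10+9+9 = 28, so the finish is 28 days.
Since Drywall is critical, the -2 change carries straight to that chain (now 26 days).
That remains the longest chain; total 26 days.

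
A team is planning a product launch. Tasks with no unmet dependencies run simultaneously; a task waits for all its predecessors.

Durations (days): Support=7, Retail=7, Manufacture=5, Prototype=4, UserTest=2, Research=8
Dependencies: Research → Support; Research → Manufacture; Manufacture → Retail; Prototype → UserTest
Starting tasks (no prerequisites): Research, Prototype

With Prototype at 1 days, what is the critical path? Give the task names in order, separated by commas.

Research, Manufacture, Retail

Critical path before the change: Research→Manufacture→Retail = 8+5+7 = 20 giving 20 days.
Prototype has 14 days of float (longest path through it is 6).
The critical path is still Research→Manufacture→Retail; finish is now 20 days.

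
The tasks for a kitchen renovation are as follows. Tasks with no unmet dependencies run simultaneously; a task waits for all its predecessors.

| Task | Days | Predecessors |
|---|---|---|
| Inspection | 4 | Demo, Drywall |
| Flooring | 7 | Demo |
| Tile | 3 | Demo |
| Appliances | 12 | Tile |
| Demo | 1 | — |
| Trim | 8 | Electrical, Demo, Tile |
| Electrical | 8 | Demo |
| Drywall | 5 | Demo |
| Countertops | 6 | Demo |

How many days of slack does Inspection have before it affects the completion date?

7

Critical path: Demo→Electrical→Trim = 1+8+8 = 17, so the finish is 17 days.
Inspection finishes as early as 10 and must finish by 17.
So Inspection can slip 17 − 10 = 7 days.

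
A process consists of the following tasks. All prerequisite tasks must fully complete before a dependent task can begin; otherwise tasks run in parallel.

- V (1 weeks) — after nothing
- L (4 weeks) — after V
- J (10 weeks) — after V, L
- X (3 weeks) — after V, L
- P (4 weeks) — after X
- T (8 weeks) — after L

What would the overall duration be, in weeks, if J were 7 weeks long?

13

Actual critical path: V→L→J = 1+4+10 = 15 ⇒ 15 weeks.
Since J is critical, the -3 change carries straight to that chain (now 12 weeks).
The binding chain switches to V→L→T = 1+4+8 = 13; finish 13 weeks.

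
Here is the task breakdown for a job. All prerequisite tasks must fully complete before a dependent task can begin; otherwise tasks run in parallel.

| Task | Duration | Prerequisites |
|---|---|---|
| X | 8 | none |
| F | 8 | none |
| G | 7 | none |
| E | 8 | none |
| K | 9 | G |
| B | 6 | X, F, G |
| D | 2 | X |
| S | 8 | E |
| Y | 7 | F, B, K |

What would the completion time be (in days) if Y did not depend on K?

21

Original critical path: G→K→Y = 7+9+7 = 23 ⇒ 23 days.
Without K→Y, Y's earliest start moves from 16 to 14.
The longest chain is now X→B→Y = 8+6+7 = 21, so the project takes 21 days.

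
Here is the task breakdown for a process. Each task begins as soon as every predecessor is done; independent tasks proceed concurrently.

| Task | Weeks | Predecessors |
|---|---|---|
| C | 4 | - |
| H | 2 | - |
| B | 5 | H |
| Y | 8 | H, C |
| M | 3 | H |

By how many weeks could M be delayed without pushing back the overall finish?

7

The longest chain is C→Y = 4+8 = 12; overall finish 12 weeks.
The longest chain containing M totals 5 weeks.
Slack of M = 9 − 2 = 7 weeks.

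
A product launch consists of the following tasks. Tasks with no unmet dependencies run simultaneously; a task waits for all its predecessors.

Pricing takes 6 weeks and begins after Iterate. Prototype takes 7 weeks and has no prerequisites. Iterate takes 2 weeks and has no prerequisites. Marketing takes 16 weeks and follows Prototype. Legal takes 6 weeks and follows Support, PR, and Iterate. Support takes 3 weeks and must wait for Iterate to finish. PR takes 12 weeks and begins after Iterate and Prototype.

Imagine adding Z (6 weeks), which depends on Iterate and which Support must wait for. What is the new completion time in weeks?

25

Originally the schedule takes 25 weeks.
With Z inserted, Support now waits for max(Iterate, Z).
New critical path: Prototype→PR→Legal = 7+12+6 = 25 ⇒ 25 weeks.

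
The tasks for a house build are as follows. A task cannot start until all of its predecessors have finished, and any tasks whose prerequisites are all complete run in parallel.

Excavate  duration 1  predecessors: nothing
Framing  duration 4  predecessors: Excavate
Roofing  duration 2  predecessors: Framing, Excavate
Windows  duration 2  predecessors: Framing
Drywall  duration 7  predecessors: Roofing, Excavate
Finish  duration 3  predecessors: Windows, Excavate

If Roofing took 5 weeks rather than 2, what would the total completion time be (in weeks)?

The binding path is Excavate→Framing→Roofing→Drywall = 1+4+2+7 = 14; finish at 14 weeks.
Roofing is on the critical path; changing it to 5 makes that path 17 weeks.
The critical path is still Excavate→Framing→Roofing→Drywall; finish is now 17 weeks.

17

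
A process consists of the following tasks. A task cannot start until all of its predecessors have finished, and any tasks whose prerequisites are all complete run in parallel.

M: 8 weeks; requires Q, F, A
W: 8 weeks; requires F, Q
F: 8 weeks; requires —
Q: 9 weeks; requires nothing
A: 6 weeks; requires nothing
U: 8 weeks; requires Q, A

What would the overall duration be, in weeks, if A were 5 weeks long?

17

Critical path before the change: Q→U = 9+8 = 17 giving 17 weeks.
The longest path through A is only 14 weeks, so A has float 3.
The critical path is still Q→U; finish is now 17 weeks.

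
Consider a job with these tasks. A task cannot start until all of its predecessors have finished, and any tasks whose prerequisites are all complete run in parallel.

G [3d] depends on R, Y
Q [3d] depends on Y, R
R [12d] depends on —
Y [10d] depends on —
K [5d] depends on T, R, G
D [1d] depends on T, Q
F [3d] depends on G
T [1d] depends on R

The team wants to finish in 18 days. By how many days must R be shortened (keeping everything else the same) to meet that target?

2

Current finish: 20 days; target: 18.
R is on every critical path, so each day cut from R cuts the finish by one (this holds down to a finish of 18).
Need 20 − 18 = 2 days off R → R becomes 10 days, finish becomes 18.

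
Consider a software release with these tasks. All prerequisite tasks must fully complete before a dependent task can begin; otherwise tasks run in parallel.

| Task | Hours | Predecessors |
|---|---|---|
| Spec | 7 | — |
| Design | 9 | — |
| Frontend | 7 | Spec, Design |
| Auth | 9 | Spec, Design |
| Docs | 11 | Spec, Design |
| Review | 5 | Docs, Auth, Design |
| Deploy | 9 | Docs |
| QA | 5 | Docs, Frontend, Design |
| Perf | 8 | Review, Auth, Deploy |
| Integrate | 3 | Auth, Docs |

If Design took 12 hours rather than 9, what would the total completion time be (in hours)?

Critical path before the change: Design→Docs→Deploy→Perf = 9+11+9+8 = 37 giving 37 hours.
Design is on the critical path; changing it to 12 makes that path 40 hours.
No other chain overtakes it, so the finish is 40 hours.

40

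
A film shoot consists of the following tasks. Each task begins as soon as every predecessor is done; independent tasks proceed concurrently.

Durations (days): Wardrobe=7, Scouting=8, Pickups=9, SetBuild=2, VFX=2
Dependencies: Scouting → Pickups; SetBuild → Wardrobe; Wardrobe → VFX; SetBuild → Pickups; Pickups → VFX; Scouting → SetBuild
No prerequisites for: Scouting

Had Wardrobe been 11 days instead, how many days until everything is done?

Actual critical path: Scouting→SetBuild→Pickups→VFX = 8+2+9+2 = 21 ⇒ 21 days.
The longest path through Wardrobe is only 19 days, so Wardrobe has float 2.
The binding chain switches to Scouting→SetBuild→Wardrobe→VFX = 8+2+11+2 = 23; finish 23 days.

23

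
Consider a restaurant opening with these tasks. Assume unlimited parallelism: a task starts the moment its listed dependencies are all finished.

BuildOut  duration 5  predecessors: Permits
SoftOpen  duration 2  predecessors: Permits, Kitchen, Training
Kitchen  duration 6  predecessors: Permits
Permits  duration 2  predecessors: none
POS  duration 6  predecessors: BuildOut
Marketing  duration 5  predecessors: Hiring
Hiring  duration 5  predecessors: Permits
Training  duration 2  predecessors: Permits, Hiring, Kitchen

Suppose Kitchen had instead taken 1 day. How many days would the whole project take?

13

Actual critical path: Permits→BuildOut→POS = 2+5+6 = 13 ⇒ 13 days.
Kitchen has 1 day of float (longest path through it is 12).
No other chain overtakes it, so the finish is 13 days.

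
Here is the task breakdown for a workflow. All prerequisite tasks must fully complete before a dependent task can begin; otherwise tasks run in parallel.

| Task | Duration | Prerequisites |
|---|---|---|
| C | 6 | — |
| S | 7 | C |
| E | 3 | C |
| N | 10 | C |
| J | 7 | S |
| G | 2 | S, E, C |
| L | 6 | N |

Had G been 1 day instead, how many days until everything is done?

The binding path is C→N→L = 6+10+6 = 22; finish at 22 days.
G is off the critical path — its longest chain is 15 days, giving 7 of slack.
The critical path is still C→N→L; finish is now 22 days.

22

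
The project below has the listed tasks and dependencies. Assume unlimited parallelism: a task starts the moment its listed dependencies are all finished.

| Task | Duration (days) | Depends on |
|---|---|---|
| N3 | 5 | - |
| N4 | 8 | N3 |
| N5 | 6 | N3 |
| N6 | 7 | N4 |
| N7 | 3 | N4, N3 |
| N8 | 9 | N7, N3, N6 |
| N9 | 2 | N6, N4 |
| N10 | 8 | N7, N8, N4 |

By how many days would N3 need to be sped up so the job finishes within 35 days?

2

Current finish: 37 days; target: 35.
N3 is on every critical path, so each day cut from N3 cuts the finish by one (this holds down to a finish of 33).
Need 37 − 35 = 2 days off N3 → N3 becomes 3 days, finish becomes 35.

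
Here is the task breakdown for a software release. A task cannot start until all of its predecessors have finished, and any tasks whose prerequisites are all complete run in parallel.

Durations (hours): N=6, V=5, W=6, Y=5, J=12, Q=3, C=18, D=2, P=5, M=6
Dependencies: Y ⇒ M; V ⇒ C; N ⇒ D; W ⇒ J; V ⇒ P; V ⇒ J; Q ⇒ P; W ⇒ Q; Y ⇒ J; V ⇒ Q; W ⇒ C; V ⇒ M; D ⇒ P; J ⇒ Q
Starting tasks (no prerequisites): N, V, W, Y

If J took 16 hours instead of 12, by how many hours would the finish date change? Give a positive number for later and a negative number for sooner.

Baseline: W→J→Q→P = 6+12+3+5 = 26 → 26 hours.
Since J is critical, the +4 change carries straight to that chain (now 30 hours).
That remains the longest chain; total 30 hours.
Change in finish: 30 − 26 = +4 hours.

4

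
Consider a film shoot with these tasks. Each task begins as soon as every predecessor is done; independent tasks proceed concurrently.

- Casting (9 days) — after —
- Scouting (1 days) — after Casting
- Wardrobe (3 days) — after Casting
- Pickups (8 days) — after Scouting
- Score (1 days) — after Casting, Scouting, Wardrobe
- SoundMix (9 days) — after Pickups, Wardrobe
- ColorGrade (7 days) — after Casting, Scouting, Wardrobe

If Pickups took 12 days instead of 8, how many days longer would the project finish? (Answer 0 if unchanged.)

The binding path is Casting→Scouting→Pickups→SoundMix = 9+1+8+9 = 27; finish at 27 days.
Since Pickups is critical, the +4 change carries straight to that chain (now 31 days).
The critical path is still Casting→Scouting→Pickups→SoundMix; finish is now 31 days.
Change in finish: 31 − 27 = +4 days.

4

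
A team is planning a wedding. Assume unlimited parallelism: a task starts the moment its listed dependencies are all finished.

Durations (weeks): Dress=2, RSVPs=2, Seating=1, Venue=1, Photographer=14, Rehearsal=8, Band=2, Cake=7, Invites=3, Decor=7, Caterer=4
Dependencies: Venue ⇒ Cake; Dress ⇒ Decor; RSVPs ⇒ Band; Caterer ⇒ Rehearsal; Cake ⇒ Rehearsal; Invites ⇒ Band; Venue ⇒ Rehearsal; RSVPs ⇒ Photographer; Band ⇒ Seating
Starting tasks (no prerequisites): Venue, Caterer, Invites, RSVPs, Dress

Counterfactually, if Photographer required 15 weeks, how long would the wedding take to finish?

17

Critical path before the change: RSVPs→Photographer = 2+14 = 16 giving 16 weeks.
Since Photographer is critical, the +1 change carries straight to that chain (now 17 weeks).
No other chain overtakes it, so the finish is 17 weeks.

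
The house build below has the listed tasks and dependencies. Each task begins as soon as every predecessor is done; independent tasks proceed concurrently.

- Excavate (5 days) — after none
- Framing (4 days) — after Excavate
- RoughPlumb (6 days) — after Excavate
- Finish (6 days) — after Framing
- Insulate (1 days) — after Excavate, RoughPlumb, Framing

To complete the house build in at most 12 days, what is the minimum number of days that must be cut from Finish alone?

3

Current finish: 15 days; target: 12.
Finish is on every critical path, so each day cut from Finish cuts the finish by one (this holds down to a finish of 12).
Need 15 − 12 = 3 days off Finish → Finish becomes 3 days, finish becomes 12.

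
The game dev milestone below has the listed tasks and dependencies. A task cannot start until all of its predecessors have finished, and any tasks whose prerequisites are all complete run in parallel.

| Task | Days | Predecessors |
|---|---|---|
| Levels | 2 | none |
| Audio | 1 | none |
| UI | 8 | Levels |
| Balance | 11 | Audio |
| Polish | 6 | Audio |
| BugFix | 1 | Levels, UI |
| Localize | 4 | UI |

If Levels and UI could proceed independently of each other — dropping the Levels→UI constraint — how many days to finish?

Original critical path: Levels→UI→Localize = 2+8+4 = 14 ⇒ 14 days.
Without Levels→UI, UI's earliest start moves from 2 to 0.
After: Audio→Balance = 1+11 = 12 → 12 days.

12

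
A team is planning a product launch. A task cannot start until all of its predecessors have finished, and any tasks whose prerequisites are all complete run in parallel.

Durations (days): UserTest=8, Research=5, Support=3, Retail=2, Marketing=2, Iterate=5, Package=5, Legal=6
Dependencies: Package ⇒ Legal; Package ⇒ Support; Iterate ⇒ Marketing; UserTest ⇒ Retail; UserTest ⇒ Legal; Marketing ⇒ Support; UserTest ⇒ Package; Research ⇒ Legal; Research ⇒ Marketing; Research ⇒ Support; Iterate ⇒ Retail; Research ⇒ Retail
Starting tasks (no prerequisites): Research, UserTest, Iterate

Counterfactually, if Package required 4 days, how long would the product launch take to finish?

Baseline: UserTest→Package→Legal = 8+5+6 = 19 → 19 days.
Package lies on that path, so at 4 days the path becomes 18 days.
That remains the longest chain; total 18 days.

18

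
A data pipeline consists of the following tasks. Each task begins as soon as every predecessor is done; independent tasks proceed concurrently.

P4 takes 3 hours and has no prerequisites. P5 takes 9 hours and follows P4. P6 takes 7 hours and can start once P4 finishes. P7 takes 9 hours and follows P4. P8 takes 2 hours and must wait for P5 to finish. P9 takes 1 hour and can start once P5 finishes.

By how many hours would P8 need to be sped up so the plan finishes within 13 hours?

1

Current finish: 14 hours; target: 13.
P8 is on every critical path, so each hour cut from P8 cuts the finish by one (this holds down to a finish of 13).
Need 14 − 13 = 1 hour off P8 → P8 becomes 1 hour, finish becomes 13.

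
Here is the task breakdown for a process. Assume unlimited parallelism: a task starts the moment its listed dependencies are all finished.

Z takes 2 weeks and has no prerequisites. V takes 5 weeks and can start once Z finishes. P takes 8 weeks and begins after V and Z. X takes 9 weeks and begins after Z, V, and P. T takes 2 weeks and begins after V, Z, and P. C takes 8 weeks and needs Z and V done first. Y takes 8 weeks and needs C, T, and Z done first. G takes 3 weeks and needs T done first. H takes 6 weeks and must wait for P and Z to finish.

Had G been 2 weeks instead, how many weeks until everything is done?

Actual critical path: Z→V→P→T→Y = 2+5+8+2+8 = 25 ⇒ 25 weeks.
G has 5 weeks of float (longest path through it is 20).
That remains the longest chain; total 25 weeks.

25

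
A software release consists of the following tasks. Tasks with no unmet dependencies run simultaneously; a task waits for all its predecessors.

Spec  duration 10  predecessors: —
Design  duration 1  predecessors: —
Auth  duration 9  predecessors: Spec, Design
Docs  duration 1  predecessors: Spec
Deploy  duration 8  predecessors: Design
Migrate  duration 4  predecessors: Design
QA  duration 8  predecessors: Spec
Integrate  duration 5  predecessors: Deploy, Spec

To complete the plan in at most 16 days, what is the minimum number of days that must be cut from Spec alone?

3

Current finish: 19 days; target: 16.
Spec is on every critical path, so each day cut from Spec cuts the finish by one (this holds down to a finish of 14).
Need 19 − 16 = 3 days off Spec → Spec becomes 7 days, finish becomes 16.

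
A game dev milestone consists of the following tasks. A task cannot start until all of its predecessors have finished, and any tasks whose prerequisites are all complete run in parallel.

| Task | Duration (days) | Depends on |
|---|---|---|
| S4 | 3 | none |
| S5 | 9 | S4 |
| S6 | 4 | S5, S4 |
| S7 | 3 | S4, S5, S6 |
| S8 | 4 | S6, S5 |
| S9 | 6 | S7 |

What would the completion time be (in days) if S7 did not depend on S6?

21

Before: longest chain S4→S5→S6→S7→S9 = 3+9+4+3+6 = 25, finish 25.
Without S6→S7, S7's earliest start moves from 16 to 12.
After: S4→S5→S7→S9 = 3+9+3+6 = 21 → 21 days.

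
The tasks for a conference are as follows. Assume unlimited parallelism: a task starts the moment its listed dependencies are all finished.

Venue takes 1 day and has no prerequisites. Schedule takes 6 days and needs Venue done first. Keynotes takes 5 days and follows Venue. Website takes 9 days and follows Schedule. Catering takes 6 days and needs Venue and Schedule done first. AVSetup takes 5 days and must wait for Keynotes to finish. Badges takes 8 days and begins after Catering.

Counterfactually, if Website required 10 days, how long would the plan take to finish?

21

Baseline: Venue→Schedule→Catering→Badges = 1+6+6+8 = 21 → 21 days.
Website is off the critical path — its longest chain is 16 days, giving 5 of slack.
The critical path is still Venue→Schedule→Catering→Badges; finish is now 21 days.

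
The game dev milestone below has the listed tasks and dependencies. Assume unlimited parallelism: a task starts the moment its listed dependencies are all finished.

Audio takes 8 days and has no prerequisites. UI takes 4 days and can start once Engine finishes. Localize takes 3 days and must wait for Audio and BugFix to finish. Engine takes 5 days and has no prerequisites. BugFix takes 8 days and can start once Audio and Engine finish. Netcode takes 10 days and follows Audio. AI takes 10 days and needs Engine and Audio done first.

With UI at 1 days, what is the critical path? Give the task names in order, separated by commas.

Actual critical path: Audio→BugFix→Localize = 8+8+3 = 19 ⇒ 19 days.
The longest path through UI is only 9 days, so UI has float 10.
That remains the longest chain; total 19 days.

Audio, BugFix, Localize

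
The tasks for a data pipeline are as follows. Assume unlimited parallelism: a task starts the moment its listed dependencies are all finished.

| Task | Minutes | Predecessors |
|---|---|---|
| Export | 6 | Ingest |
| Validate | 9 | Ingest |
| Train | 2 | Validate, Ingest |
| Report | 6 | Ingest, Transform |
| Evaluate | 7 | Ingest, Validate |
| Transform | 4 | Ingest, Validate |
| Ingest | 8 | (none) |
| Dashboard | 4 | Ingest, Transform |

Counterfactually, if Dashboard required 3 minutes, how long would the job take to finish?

Critical path before the change: Ingest→Validate→Transform→Report = 8+9+4+6 = 27 giving 27 minutes.
The longest path through Dashboard is only 25 minutes, so Dashboard has float 2.
No other chain overtakes it, so the finish is 27 minutes.

27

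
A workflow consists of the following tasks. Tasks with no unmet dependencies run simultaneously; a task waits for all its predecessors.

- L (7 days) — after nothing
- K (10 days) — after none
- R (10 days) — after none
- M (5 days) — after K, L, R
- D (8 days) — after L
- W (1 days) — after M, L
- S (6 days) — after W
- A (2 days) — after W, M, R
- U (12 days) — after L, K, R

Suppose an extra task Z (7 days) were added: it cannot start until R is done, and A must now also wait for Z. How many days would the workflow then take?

22

Originally the workflow takes 22 days.
With Z inserted, A now waits for max(W, M, R, Z).
New critical path: K→M→W→S = 10+5+1+6 = 22 ⇒ 22 days.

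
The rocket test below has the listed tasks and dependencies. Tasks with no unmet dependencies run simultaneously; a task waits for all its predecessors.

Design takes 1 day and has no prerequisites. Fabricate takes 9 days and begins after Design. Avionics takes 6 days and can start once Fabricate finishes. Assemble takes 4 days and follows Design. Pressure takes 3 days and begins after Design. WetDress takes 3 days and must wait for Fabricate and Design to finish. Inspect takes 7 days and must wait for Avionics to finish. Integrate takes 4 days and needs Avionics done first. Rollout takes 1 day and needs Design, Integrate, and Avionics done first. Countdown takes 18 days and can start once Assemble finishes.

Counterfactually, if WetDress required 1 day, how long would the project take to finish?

Baseline: Design→Fabricate→Avionics→Inspect = 1+9+6+7 = 23 → 23 days.
The longest path through WetDress is only 13 days, so WetDress has float 10.
That remains the longest chain; total 23 days.

23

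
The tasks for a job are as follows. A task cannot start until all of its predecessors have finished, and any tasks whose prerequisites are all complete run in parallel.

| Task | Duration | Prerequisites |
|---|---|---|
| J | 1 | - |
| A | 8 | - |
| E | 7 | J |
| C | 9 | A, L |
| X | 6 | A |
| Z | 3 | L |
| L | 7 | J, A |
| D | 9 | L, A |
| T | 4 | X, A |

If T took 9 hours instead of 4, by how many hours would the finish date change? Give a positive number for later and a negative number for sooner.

0

Baseline: A→L→C = 8+7+9 = 24 → 24 hours.
T has 6 hours of float (longest path through it is 18).
No other chain overtakes it, so the finish is 24 hours.
Change in finish: 24 − 24 = +0 hours.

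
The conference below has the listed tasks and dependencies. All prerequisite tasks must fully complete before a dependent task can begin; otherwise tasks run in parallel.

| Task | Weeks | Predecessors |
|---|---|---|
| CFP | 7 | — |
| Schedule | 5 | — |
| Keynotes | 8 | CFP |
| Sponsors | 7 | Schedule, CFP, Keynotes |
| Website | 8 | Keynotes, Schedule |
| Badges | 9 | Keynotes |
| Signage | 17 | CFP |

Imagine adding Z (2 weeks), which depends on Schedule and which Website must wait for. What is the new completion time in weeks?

24

Originally the project takes 24 weeks.
With Z inserted, Website now waits for max(Keynotes, Schedule, Z).
New critical path: CFP→Keynotes→Badges = 7+8+9 = 24 ⇒ 24 weeks.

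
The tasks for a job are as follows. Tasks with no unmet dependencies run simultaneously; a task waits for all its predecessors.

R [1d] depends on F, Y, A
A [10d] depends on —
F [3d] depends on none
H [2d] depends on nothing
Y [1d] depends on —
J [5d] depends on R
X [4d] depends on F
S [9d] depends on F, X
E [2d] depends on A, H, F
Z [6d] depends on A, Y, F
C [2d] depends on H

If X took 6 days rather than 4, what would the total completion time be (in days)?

18

Critical path before the change: F→X→S = 3+4+9 = 16 giving 16 days.
X is on the critical path; changing it to 6 makes that path 18 days.
That remains the longest chain; total 18 days.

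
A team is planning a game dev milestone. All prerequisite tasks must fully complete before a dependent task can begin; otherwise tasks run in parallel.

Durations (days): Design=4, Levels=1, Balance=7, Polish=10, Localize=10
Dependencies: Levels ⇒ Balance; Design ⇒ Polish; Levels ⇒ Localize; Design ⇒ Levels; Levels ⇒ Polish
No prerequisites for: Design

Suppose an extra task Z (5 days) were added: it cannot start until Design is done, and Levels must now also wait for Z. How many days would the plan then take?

Originally the plan takes 15 days.
With Z inserted, Levels now waits for max(Design, Z).
New critical path: Design→Z→Levels→Polish = 4+5+1+10 = 20 ⇒ 20 days.

20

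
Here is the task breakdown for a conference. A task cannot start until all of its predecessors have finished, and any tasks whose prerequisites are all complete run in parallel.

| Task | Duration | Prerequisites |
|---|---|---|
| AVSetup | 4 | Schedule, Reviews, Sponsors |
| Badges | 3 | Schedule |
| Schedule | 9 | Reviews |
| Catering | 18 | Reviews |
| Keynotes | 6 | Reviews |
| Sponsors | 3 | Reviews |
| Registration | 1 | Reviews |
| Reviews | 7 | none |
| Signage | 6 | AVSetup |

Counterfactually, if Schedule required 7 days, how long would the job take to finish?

25

Actual critical path: Reviews→Schedule→AVSetup→Signage = 7+9+4+6 = 26 ⇒ 26 days.
Since Schedule is critical, the -2 change carries straight to that chain (now 24 days).
The binding chain switches to Reviews→Catering = 7+18 = 25; finish 25 days.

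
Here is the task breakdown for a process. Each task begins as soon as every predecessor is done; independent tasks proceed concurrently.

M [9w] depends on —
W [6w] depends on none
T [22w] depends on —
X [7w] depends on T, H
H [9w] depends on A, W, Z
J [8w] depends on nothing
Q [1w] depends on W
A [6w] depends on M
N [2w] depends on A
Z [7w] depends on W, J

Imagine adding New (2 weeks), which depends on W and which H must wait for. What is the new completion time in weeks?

Originally the schedule takes 31 weeks.
With New inserted, H now waits for max(A, W, Z, New).
New critical path: J→Z→H→X = 8+7+9+7 = 31 ⇒ 31 weeks.

31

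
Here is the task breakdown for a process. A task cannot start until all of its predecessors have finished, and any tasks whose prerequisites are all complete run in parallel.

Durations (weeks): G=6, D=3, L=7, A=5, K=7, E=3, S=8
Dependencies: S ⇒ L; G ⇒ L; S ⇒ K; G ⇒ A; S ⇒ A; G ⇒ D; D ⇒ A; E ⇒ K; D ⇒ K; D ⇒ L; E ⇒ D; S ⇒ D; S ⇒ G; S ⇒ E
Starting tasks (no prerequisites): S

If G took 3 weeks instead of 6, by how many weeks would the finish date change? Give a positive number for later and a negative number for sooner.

-3

As given, the longest chain is S→G→D→K = 8+6+3+7 = 24, so the finish is 24 weeks.
G lies on that path, so at 3 weeks the path becomes 21 weeks.
New critical path: S→E→D→K = 8+3+3+7 = 21 ⇒ 21 weeks.
Change in finish: 21 − 24 = -3 weeks.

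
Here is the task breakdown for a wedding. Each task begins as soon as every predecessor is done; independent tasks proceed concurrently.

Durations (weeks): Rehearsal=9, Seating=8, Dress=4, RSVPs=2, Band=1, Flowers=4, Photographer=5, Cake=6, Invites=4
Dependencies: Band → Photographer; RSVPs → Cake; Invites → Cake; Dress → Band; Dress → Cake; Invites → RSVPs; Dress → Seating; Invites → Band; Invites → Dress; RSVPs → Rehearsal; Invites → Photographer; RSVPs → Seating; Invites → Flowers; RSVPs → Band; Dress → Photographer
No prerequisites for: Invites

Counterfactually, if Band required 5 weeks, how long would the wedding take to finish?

Actual critical path: Invites→Dress→Seating = 4+4+8 = 16 ⇒ 16 weeks.
Band has 2 weeks of float (longest path through it is 14).
Now Invites→Dress→Band→Photographer = 4+4+5+5 = 18 is longest, so the finish becomes 18 weeks.

18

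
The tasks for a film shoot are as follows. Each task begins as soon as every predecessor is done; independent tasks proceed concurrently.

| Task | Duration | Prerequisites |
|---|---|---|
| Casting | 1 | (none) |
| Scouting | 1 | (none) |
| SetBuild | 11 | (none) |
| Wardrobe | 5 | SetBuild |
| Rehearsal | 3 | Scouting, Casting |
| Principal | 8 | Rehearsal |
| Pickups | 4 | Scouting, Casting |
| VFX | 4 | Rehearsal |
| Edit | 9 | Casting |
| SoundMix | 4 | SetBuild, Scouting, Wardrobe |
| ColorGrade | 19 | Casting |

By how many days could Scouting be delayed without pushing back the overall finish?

8

The longest chain is Casting→ColorGrade = 1+19 = 20; overall finish 20 days.
The longest chain containing Scouting totals 12 days.
So Scouting can slip 9 − 1 = 8 days.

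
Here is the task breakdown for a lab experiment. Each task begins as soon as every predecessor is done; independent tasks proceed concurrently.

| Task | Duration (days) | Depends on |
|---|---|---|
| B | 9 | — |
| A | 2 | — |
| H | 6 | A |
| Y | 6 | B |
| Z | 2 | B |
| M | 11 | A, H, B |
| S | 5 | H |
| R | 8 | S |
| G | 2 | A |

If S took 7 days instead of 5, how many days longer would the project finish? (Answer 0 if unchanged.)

Baseline: A→H→S→R = 2+6+5+8 = 21 → 21 days.
Since S is critical, the +2 change carries straight to that chain (now 23 days).
The critical path is still A→H→S→R; finish is now 23 days.
Change in finish: 23 − 21 = +2 days.

2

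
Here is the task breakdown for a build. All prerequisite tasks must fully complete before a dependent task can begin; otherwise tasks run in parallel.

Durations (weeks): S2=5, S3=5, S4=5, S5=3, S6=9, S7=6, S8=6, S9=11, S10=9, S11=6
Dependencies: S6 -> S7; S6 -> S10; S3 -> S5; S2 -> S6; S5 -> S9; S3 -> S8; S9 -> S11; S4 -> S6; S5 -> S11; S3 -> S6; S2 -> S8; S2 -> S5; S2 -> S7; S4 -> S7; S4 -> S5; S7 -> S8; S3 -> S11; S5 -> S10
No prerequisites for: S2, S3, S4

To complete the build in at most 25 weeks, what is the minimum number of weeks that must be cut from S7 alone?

Current finish: 26 weeks; target: 25.
S7 is on every critical path, so each week cut from S7 cuts the finish by one (this holds down to a finish of 25).
Need 26 − 25 = 1 week off S7 → S7 becomes 5 weeks, finish becomes 25.

1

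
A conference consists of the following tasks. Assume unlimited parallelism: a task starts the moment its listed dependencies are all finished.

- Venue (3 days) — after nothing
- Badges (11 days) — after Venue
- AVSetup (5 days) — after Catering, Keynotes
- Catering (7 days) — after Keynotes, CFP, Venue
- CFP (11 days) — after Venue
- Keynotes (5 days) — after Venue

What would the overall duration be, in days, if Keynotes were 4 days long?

26

Critical path before the change: Venue→CFP→Catering→AVSetup = 3+11+7+5 = 26 giving 26 days.
Keynotes is off the critical path — its longest chain is 20 days, giving 6 of slack.
The critical path is still Venue→CFP→Catering→AVSetup; finish is now 26 days.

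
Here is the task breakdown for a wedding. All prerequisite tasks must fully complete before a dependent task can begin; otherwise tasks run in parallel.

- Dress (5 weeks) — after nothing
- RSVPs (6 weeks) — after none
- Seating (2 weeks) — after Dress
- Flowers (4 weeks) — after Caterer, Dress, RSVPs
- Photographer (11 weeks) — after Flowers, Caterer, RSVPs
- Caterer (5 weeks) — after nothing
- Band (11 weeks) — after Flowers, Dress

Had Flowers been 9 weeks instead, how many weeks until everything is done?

Baseline: RSVPs→Flowers→Band = 6+4+11 = 21 → 21 weeks.
Flowers is on the critical path; changing it to 9 makes that path 26 weeks.
No other chain overtakes it, so the finish is 26 weeks.

26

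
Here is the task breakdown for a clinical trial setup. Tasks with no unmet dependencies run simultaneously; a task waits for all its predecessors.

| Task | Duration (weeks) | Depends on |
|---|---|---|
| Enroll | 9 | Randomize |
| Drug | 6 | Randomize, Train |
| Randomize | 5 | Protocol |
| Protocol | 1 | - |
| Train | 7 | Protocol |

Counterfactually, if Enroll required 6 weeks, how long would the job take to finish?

14

Baseline: Protocol→Randomize→Enroll = 1+5+9 = 15 → 15 weeks.
Enroll is on the critical path; changing it to 6 makes that path 12 weeks.
Now Protocol→Train→Drug = 1+7+6 = 14 is longest, so the finish becomes 14 weeks.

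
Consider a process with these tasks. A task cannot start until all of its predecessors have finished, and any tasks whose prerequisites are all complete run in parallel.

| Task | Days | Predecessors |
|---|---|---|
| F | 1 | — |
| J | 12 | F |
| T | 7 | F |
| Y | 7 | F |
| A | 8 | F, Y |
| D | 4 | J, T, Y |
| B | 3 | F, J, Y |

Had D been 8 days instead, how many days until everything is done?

21

Baseline: F→J→D = 1+12+4 = 17 → 17 days.
D is on the critical path; changing it to 8 makes that path 21 days.
The critical path is still F→J→D; finish is now 21 days.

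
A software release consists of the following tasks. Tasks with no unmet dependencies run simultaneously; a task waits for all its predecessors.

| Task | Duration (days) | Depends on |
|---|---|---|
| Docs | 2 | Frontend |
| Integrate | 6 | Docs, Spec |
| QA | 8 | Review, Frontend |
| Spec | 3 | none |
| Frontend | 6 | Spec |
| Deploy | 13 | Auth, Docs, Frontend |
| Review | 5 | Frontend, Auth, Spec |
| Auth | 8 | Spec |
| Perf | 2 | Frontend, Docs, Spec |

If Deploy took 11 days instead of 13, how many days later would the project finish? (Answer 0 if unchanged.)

0

As given, the longest chain is Spec→Frontend→Docs→Deploy = 3+6+2+13 = 24, so the finish is 24 days.
Deploy is on the critical path; changing it to 11 makes that path 22 days.
Now Spec→Auth→Review→QA = 3+8+5+8 = 24 is longest, so the finish becomes 24 days.
Change in finish: 24 − 24 = +0 days.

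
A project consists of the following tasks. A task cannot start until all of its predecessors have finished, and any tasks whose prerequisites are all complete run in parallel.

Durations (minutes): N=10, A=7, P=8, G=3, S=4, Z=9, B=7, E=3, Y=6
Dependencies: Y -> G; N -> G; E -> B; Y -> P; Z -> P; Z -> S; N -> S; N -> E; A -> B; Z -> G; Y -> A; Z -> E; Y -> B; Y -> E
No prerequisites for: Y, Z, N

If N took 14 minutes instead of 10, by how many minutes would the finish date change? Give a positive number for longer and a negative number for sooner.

The binding path is N→E→B = 10+3+7 = 20; finish at 20 minutes.
N lies on that path, so at 14 minutes the path becomes 24 minutes.
The critical path is still N→E→B; finish is now 24 minutes.
Change in finish: 24 − 20 = +4 minutes.

4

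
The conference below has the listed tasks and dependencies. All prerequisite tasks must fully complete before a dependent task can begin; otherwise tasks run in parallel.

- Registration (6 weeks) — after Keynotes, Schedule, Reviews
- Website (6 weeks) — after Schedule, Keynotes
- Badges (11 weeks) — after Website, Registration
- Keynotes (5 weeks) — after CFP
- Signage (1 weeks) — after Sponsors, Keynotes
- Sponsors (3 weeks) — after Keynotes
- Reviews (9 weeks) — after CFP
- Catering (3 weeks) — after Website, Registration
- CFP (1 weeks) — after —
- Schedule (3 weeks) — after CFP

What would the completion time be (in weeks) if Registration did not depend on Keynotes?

27

Original critical path: CFP→Reviews→Registration→Badges = 1+9+6+11 = 27 ⇒ 27 weeks.
Dropping Keynotes→Registration doesn't change Registration's earliest start (10); another predecessor still binds.
After: CFP→Reviews→Registration→Badges = 1+9+6+11 = 27 → 27 weeks.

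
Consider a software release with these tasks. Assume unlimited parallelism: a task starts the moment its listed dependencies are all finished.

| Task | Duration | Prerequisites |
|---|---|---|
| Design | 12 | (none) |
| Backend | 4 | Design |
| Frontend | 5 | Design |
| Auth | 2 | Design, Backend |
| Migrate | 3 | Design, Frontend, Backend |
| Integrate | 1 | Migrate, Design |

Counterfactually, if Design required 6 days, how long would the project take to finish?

15

The binding path is Design→Frontend→Migrate→Integrate = 12+5+3+1 = 21; finish at 21 days.
Since Design is critical, the -6 change carries straight to that chain (now 15 days).
The critical path is still Design→Frontend→Migrate→Integrate; finish is now 15 days.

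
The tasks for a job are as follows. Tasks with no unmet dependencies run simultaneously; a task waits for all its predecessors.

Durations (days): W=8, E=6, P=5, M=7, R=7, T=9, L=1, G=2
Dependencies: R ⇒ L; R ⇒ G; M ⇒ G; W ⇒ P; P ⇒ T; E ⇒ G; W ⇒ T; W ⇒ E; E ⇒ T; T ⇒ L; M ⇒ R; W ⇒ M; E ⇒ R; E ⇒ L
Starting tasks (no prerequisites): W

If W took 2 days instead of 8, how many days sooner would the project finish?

6

The binding path is W→E→T→L = 8+6+9+1 = 24; finish at 24 days.
W is on the critical path; changing it to 2 makes that path 18 days.
The critical path is still W→E→T→L; finish is now 18 days.
Change in finish: 18 − 24 = -6 days.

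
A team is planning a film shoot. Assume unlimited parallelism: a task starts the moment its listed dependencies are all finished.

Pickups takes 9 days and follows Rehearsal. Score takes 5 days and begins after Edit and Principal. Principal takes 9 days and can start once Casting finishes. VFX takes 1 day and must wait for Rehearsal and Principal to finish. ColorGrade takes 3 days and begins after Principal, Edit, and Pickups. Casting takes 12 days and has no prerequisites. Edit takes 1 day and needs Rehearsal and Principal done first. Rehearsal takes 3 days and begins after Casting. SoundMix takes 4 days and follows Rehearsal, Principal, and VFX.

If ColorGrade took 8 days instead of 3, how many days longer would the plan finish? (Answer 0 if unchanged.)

5

Critical path before the change: Casting→Rehearsal→Pickups→ColorGrade = 12+3+9+3 = 27 giving 27 days.
Since ColorGrade is critical, the +5 change carries straight to that chain (now 32 days).
That remains the longest chain; total 32 days.
Change in finish: 32 − 27 = +5 days.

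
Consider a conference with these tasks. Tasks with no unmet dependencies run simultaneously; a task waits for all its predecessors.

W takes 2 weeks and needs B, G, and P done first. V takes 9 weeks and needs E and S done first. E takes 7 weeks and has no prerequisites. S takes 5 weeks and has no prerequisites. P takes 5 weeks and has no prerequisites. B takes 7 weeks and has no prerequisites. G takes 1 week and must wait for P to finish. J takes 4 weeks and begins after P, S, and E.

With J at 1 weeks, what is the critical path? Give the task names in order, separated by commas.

E, V

The binding path is E→V = 7+9 = 16; finish at 16 weeks.
J is off the critical path — its longest chain is 11 weeks, giving 5 of slack.
The critical path is still E→V; finish is now 16 weeks.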